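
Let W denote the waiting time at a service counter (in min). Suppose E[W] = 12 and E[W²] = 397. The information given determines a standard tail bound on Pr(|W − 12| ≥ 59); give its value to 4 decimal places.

The first two moments determine the variance, so Chebyshev's inequality is the sharpest standard bound available.
Var(W) = E[W²] − (E[W])² = 397 − 144 = 253.
Chebyshev's inequality: Pr(|W − μ| ≥ t) ≤ Var(W)/t² = 253/3481 = 0.0727.

0.0727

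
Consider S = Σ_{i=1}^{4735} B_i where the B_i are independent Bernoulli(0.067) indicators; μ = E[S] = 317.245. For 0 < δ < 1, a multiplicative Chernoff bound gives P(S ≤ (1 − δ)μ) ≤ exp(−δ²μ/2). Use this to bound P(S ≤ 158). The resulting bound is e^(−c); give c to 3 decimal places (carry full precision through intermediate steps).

39.967

Write 158 = (1 − δ)μ, so δ = 1 − 158/317.245 = 0.5019622…
Then the exponent is δ²μ/2 = (μ − 158)²/(2μ) = 39.967486.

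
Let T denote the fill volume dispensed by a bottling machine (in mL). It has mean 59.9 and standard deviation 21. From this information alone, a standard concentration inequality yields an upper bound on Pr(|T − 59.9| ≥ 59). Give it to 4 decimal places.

Mean and variance are known, so Chebyshev's inequality applies.
Chebyshev: Pr(|T − μ| ≥ t) ≤ Var(T)/t².
Var(T) = σ² = 21² = 441.
Bound = 441 / 3481 = 0.1267.

0.1267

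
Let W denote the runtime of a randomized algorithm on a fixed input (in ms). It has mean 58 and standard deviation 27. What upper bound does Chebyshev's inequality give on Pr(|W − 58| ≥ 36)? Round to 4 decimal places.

0.5625

Chebyshev: Pr(|W − μ| ≥ t) ≤ Var(W)/t².
Var(W) = σ² = 27² = 729.
Bound = 729 / 1296 = 0.5625.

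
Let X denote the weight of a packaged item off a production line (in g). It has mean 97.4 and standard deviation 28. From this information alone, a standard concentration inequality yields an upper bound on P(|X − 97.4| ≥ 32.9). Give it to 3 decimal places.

Mean and variance are known, so Chebyshev's inequality applies.
Chebyshev: P(|X − μ| ≥ t) ≤ Var(X)/t².
Var(X) = σ² = 28² = 784.
Bound = 784 / 1082.41 = 0.7243.

0.724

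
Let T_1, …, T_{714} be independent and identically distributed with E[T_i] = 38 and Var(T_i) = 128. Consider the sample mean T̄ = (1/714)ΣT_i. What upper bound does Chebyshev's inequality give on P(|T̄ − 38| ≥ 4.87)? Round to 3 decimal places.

0.008

Var(T̄) = Var(T_i)/n = 128/714 = 0.17927.
Chebyshev: P(|T̄ − 38| ≥ 4.87) ≤ Var(T̄)/(4.87)² = 128/(714·4.87²) = 0.0076.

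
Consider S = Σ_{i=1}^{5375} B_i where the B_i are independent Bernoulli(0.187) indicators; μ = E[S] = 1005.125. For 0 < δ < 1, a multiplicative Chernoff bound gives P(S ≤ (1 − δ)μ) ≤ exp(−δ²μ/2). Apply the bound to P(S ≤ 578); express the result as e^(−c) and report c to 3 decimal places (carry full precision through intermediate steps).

90.753

Write 578 = (1 − δ)μ, so δ = 1 − 578/1005.125 = 0.4249471…
Then the exponent is δ²μ/2 = (μ − 578)²/(2μ) = 90.752775.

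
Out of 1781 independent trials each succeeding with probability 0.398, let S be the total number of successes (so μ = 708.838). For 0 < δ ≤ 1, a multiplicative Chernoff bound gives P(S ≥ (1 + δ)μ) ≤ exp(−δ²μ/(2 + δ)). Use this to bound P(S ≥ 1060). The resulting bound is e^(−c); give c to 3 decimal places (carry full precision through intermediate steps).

69.715

Write 1060 = (1 + δ)μ, so δ = 1060/708.838 − 1 = 0.4954052…
Then the exponent is δ²μ/(2 + δ) = (1060 − μ)² / (μ·(2 + δ)) = 69.715118.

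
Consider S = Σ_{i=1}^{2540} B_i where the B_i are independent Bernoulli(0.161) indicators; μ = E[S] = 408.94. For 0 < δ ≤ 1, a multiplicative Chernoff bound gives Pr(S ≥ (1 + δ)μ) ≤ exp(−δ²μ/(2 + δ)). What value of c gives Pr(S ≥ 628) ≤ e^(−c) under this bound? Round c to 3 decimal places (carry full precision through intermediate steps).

46.278

Write 628 = (1 + δ)μ, so δ = 628/408.94 − 1 = 0.5356776…
Then the exponent is δ²μ/(2 + δ) = (628 − μ)² / (μ·(2 + δ)) = 46.277782.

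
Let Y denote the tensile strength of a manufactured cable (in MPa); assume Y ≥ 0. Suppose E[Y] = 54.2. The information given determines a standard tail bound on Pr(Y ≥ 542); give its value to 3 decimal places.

Only the mean of a non-negative variable is known, so Markov's inequality is the applicable tail bound.
Markov's inequality: for a non-negative random variable, Pr(Y ≥ a) ≤ E[Y]/a.
Here E[Y] = 54.2 and a = 542, so the bound is 54.2/542 = 0.1000.

0.100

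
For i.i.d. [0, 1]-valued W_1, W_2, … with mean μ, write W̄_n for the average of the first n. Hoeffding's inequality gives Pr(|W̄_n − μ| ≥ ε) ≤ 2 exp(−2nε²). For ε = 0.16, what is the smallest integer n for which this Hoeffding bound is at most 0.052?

Require 2·exp(−2nε²) ≤ 0.052, i.e. 2nε² ≥ ln(2/0.052) = 3.649659.
So n ≥ 3.649659 / (2·0.16²) = 71.282.
The smallest integer n is 72.

72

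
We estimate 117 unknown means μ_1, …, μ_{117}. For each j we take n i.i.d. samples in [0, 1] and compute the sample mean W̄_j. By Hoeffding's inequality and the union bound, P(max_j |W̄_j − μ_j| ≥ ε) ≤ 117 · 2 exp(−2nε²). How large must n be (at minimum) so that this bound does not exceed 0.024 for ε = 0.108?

394

Need 2·117·exp(−2nε²) ≤ 0.024, i.e. exp(−2nε²) ≤ 0.024/234.
So 2nε² ≥ ln(234/0.024) = 9.185023.
Hence n ≥ 9.185023/(2·0.108²) = 393.734.
The smallest integer n is 394.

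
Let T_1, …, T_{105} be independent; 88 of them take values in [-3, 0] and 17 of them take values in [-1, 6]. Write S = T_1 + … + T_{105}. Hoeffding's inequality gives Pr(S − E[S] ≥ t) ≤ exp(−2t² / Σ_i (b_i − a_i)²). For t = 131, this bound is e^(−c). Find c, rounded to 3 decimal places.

Σ(b_i − a_i)² = 88·3² + 17·7² = 1625.
c = 2t² / 1625 = 2·131² / 1625 = 21.1212.

21.121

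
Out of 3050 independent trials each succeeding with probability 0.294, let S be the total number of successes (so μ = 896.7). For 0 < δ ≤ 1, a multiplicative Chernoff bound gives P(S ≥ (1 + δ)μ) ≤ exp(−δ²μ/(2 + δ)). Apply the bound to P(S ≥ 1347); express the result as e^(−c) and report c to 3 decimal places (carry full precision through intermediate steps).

90.373

Write 1347 = (1 + δ)μ, so δ = 1347/896.7 − 1 = 0.5021746…
Then the exponent is δ²μ/(2 + δ) = (1347 − μ)² / (μ·(2 + δ)) = 90.373085.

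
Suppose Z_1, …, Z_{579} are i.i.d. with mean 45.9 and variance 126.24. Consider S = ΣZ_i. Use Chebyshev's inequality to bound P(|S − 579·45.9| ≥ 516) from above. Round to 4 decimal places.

0.2745

Var(S) = n·Var(Z_i) = 579·126.24 = 73092.96.
Chebyshev: P(|S − 579·45.9| ≥ 516) ≤ Var(S)/516² = 73092.96/266256 = 0.2745.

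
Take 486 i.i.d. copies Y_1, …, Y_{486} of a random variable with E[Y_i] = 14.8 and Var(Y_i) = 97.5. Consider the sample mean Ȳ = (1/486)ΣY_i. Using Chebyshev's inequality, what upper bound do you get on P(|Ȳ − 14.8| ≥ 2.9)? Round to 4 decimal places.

0.0239

Var(Ȳ) = Var(Y_i)/n = 97.5/486 = 0.20062.
Chebyshev: P(|Ȳ − 14.8| ≥ 2.9) ≤ Var(Ȳ)/(2.9)² = 97.5/(486·2.9²) = 0.0239.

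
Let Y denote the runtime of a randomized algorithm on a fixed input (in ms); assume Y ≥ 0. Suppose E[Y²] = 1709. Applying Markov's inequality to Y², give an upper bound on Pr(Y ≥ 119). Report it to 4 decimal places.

Since Y ≥ 0, the event {Y ≥ 119} is the same as {Y² ≥ 14161}.
Markov's inequality applied to Y² gives Pr(Y² ≥ 14161) ≤ E[Y²]/14161 = 1709/14161 = 0.1207.

0.1207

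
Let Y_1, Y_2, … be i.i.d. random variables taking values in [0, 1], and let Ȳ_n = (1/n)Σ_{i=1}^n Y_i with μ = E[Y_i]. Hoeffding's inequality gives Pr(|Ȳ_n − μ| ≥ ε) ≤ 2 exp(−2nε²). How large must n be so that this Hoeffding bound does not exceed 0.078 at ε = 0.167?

Require 2·exp(−2nε²) ≤ 0.078, i.e. 2nε² ≥ ln(2/0.078) = 3.244194.
So n ≥ 3.244194 / (2·0.167²) = 58.163.
The smallest integer n is 59.

59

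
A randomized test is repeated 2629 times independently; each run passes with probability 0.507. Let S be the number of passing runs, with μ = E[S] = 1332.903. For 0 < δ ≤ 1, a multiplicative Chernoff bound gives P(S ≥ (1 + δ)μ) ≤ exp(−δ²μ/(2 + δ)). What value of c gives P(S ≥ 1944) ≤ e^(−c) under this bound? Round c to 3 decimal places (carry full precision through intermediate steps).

113.961

Write 1944 = (1 + δ)μ, so δ = 1944/1332.903 − 1 = 0.4584707…
Then the exponent is δ²μ/(2 + δ) = (1944 − μ)² / (μ·(2 + δ)) = 113.961122.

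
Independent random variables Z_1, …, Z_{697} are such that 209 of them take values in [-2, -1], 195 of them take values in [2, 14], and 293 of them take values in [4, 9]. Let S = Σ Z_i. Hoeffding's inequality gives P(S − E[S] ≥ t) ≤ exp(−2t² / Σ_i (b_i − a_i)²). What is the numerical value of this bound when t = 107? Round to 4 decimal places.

0.5257

Σ(b_i − a_i)² = 209·1² + 195·12² + 293·5² = 35614.
Exponent = 2·107² / 35614 = 0.64295.
Bound = exp(−0.64295) = 0.52574.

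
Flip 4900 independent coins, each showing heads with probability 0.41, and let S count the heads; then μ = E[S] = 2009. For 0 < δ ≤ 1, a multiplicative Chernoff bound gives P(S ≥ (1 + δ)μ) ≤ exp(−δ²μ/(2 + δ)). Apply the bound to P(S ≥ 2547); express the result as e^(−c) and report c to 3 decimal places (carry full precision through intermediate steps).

Write 2547 = (1 + δ)μ, so δ = 2547/2009 − 1 = 0.2677949…
Then the exponent is δ²μ/(2 + δ) = (2547 − μ)² / (μ·(2 + δ)) = 63.530290.

63.530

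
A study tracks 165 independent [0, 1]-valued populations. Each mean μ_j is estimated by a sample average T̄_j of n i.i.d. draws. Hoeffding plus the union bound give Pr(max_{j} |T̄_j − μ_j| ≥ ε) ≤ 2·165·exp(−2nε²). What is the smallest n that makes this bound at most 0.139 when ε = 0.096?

Need 2·165·exp(−2nε²) ≤ 0.139, i.e. exp(−2nε²) ≤ 0.139/330.
So 2nε² ≥ ln(330/0.139) = 7.772374.
Hence n ≥ 7.772374/(2·0.096²) = 421.678.
The smallest integer n is 422.

422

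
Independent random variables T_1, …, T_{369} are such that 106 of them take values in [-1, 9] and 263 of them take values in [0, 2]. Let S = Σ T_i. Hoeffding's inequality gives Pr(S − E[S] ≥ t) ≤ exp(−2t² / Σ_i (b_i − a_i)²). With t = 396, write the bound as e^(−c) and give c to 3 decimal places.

Σ(b_i − a_i)² = 106·10² + 263·2² = 11652.
c = 2t² / 11652 = 2·396² / 11652 = 26.9166.

26.917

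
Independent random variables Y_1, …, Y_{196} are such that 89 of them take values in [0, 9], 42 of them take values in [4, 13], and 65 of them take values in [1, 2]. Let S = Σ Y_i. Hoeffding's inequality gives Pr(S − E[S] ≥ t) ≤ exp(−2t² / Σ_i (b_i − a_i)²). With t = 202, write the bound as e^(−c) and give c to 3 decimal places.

Σ(b_i − a_i)² = 89·9² + 42·9² + 65·1² = 10676.
c = 2t² / 10676 = 2·202² / 10676 = 7.6441.

7.644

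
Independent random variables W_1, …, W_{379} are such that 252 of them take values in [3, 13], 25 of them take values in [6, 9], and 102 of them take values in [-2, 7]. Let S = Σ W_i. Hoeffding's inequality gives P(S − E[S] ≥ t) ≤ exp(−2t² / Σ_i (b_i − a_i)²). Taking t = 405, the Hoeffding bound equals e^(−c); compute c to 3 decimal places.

Σ(b_i − a_i)² = 252·10² + 25·3² + 102·9² = 33687.
c = 2t² / 33687 = 2·405² / 33687 = 9.7382.

9.738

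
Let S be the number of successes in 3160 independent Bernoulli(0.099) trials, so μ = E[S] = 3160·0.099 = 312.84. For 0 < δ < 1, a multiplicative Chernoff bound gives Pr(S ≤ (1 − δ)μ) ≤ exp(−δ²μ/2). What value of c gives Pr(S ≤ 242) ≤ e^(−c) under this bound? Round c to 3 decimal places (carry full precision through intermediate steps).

Write 242 = (1 − δ)μ, so δ = 1 − 242/312.84 = 0.2264416…
Then the exponent is δ²μ/2 = (μ − 242)²/(2μ) = 8.020563.

8.021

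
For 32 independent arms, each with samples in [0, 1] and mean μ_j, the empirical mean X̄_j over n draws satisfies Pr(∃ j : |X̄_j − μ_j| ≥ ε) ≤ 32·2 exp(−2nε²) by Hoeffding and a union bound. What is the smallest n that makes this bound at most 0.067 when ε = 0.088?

Need 2·32·exp(−2nε²) ≤ 0.067, i.e. exp(−2nε²) ≤ 0.067/64.
So 2nε² ≥ ln(64/0.067) = 6.861946.
Hence n ≥ 6.861946/(2·0.088²) = 443.049.
The smallest integer n is 444.

444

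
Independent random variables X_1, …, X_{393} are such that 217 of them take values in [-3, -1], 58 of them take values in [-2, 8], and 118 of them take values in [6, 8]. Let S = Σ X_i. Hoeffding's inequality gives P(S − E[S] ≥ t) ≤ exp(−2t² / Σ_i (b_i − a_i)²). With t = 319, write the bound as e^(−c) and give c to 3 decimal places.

Σ(b_i − a_i)² = 217·2² + 58·10² + 118·2² = 7140.
c = 2t² / 7140 = 2·319² / 7140 = 28.5045.

28.504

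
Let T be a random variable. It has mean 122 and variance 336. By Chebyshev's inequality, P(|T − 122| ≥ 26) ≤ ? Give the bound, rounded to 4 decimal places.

0.4970

Chebyshev: P(|T − μ| ≥ t) ≤ Var(T)/t².
Bound = 336 / 676 = 0.4970.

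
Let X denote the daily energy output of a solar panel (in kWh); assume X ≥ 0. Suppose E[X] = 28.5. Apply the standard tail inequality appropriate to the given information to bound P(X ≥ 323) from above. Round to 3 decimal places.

Only the mean of a non-negative variable is known, so Markov's inequality is the applicable tail bound.
Markov's inequality: for a non-negative random variable, P(X ≥ a) ≤ E[X]/a.
Here E[X] = 28.5 and a = 323, so the bound is 28.5/323 = 0.0882.

0.088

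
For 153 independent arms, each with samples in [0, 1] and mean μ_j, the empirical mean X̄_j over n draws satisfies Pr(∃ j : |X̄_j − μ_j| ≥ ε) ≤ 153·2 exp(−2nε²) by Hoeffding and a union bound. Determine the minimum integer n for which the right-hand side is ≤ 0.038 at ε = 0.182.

136

Need 2·153·exp(−2nε²) ≤ 0.038, i.e. exp(−2nε²) ≤ 0.038/306.
So 2nε² ≥ ln(306/0.038) = 8.993754.
Hence n ≥ 8.993754/(2·0.182²) = 135.759.
The smallest integer n is 136.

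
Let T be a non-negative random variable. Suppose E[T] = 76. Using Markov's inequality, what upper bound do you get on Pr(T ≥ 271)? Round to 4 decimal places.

0.2804

Markov's inequality: for a non-negative random variable, Pr(T ≥ a) ≤ E[T]/a.
Here E[T] = 76 and a = 271, so the bound is 76/271 = 0.2804.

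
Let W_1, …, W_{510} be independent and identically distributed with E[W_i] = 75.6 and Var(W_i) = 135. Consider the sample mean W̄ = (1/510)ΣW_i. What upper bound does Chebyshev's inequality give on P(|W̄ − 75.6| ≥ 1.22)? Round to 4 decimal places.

0.1778

Var(W̄) = Var(W_i)/n = 135/510 = 0.26471.
Chebyshev: P(|W̄ − 75.6| ≥ 1.22) ≤ Var(W̄)/(1.22)² = 135/(510·1.22²) = 0.1778.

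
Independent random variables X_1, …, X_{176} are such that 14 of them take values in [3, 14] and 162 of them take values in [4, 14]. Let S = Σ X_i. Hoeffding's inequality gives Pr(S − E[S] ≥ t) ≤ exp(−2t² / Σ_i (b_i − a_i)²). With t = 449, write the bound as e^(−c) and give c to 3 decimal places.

22.533

Σ(b_i − a_i)² = 14·11² + 162·10² = 17894.
c = 2t² / 17894 = 2·449² / 17894 = 22.5328.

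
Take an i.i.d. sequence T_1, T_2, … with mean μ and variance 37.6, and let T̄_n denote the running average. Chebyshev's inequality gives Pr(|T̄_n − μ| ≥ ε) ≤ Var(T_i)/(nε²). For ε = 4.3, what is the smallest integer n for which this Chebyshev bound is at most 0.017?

Require 37.6/(n·4.3²) ≤ 0.017, i.e. n ≥ 37.6/(0.017·4.3²) = 119.620.
The smallest integer n is 120.

120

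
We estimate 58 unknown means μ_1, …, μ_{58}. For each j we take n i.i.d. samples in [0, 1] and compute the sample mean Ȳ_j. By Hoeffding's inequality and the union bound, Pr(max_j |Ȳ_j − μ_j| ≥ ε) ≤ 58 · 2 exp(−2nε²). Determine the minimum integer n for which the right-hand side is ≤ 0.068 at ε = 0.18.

Need 2·58·exp(−2nε²) ≤ 0.068, i.e. exp(−2nε²) ≤ 0.068/116.
So 2nε² ≥ ln(116/0.068) = 7.441838.
Hence n ≥ 7.441838/(2·0.18²) = 114.843.
The smallest integer n is 115.

115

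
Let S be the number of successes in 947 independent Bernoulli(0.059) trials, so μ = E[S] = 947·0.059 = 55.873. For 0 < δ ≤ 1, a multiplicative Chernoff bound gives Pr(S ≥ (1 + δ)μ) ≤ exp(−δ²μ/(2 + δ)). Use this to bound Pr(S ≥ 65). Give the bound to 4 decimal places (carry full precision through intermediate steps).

Write 65 = (1 + δ)μ, so δ = 65/55.873 − 1 = 0.1633526…
Then the exponent is δ²μ/(2 + δ) = (65 − μ)² / (μ·(2 + δ)) = 0.689171.
Bound = exp(−0.689171) = 0.50199.

0.5020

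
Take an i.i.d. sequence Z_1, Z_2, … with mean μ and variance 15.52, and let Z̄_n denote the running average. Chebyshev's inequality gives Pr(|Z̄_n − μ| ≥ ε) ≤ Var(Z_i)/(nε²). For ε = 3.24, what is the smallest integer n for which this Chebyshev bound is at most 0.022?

68

Require 15.52/(n·3.24²) ≤ 0.022, i.e. n ≥ 15.52/(0.022·3.24²) = 67.202.
The smallest integer n is 68.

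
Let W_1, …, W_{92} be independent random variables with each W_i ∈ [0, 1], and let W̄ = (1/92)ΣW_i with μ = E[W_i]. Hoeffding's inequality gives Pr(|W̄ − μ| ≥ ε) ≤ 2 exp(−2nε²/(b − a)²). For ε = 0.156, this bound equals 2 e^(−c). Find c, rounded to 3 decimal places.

4.478

c = 2nε²/(b − a)² = 2·92·0.156² / 1² = 4.4778.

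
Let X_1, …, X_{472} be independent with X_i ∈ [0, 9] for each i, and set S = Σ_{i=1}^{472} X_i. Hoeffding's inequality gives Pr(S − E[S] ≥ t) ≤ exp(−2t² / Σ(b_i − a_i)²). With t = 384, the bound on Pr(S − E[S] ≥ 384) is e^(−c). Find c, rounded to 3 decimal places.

Σ(b_i − a_i)² = 472·(9)² = 38232.
c = 2t²/38232 = 2·384²/38232 = 7.7137.

7.714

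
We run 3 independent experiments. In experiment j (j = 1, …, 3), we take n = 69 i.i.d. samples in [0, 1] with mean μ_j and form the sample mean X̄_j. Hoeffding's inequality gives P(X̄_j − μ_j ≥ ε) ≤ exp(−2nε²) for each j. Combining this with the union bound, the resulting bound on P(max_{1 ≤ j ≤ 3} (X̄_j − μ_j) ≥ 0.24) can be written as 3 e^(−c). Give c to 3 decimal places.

7.949

Union bound over the 3 events: P(max_{1 ≤ j ≤ 3} (X̄_j − μ_j) ≥ 0.24) ≤ 3·exp(−2nε²) = 3 exp(−2·69·0.24²).
So c = 2·69·0.24² = 7.9488.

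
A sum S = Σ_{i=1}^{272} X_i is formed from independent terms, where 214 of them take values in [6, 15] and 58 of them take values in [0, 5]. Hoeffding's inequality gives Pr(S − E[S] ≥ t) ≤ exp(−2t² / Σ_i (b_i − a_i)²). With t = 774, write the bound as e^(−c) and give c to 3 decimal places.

63.786

Σ(b_i − a_i)² = 214·9² + 58·5² = 18784.
c = 2t² / 18784 = 2·774² / 18784 = 63.7858.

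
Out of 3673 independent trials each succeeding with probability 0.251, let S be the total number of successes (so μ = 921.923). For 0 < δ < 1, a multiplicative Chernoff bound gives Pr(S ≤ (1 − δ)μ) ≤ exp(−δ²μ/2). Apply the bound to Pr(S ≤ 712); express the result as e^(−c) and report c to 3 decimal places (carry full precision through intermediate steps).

Write 712 = (1 − δ)μ, so δ = 1 − 712/921.923 = 0.2277012…
Then the exponent is δ²μ/2 = (μ − 712)²/(2μ) = 23.899863.

23.900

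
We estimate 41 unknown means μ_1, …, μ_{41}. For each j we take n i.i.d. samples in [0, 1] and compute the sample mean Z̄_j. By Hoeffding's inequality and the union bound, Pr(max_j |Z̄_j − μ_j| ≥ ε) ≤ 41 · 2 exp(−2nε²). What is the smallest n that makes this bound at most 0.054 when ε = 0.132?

211

Need 2·41·exp(−2nε²) ≤ 0.054, i.e. exp(−2nε²) ≤ 0.054/82.
So 2nε² ≥ ln(82/0.054) = 7.325490.
Hence n ≥ 7.325490/(2·0.132²) = 210.213.
The smallest integer n is 211.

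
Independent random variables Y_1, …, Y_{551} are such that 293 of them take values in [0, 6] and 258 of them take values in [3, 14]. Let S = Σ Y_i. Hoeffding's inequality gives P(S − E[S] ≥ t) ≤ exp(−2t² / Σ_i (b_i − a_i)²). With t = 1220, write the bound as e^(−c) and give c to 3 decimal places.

71.273

Σ(b_i − a_i)² = 293·6² + 258·11² = 41766.
c = 2t² / 41766 = 2·1220² / 41766 = 71.2733.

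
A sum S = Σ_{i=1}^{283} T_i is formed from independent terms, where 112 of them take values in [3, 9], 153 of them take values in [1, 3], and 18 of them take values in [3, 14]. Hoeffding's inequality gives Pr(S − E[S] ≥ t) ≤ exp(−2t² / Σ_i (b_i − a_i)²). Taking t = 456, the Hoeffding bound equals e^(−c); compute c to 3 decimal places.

Σ(b_i − a_i)² = 112·6² + 153·2² + 18·11² = 6822.
c = 2t² / 6822 = 2·456² / 6822 = 60.9604.

60.960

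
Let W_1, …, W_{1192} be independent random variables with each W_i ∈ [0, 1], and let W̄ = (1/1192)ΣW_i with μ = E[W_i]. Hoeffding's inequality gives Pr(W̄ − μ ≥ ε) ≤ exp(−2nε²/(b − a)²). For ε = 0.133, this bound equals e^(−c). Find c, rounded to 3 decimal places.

42.171

c = 2nε²/(b − a)² = 2·1192·0.133² / 1² = 42.1706.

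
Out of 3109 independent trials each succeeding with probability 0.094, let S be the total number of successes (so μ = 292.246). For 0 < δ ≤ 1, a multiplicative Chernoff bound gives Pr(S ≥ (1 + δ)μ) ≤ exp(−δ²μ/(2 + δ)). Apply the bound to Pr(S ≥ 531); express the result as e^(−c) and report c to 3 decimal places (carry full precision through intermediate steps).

Write 531 = (1 + δ)μ, so δ = 531/292.246 − 1 = 0.8169624…
Then the exponent is δ²μ/(2 + δ) = (531 − μ)² / (μ·(2 + δ)) = 69.242332.

69.242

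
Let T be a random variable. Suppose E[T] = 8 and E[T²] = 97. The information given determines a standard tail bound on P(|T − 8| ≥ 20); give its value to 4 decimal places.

0.0825

The first two moments determine the variance, so Chebyshev's inequality is the sharpest standard bound available.
Var(T) = E[T²] − (E[T])² = 97 − 64 = 33.
Chebyshev's inequality: P(|T − μ| ≥ t) ≤ Var(T)/t² = 33/400 = 0.0825.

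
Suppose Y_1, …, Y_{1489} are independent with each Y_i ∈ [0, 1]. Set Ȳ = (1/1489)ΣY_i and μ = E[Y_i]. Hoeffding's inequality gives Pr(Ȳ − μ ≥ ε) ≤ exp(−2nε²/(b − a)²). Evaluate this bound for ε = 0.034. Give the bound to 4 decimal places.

Exponent: 2nε²/(b − a)² = 2·1489·0.034² / 1² = 3.44257.
Bound = exp(−3.44257) = 0.03198.

0.0320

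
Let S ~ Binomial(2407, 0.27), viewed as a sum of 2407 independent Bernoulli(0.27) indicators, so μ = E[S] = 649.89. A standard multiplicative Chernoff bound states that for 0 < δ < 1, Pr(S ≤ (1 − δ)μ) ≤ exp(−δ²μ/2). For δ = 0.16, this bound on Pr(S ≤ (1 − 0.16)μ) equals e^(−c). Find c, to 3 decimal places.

8.319

c = δ²μ/2 = 0.16²·649.89/2 = 8.3186.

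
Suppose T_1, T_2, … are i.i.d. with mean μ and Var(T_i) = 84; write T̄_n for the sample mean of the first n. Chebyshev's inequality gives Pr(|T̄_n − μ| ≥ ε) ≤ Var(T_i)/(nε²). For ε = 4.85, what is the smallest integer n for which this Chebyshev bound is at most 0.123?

Require 84/(n·4.85²) ≤ 0.123, i.e. n ≥ 84/(0.123·4.85²) = 29.033.
The smallest integer n is 30.

30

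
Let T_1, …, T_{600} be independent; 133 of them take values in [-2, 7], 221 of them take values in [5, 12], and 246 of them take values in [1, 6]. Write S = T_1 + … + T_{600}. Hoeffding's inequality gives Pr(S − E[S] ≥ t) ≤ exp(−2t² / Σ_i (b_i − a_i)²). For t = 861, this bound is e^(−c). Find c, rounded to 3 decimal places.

Σ(b_i − a_i)² = 133·9² + 221·7² + 246·5² = 27752.
c = 2t² / 27752 = 2·861² / 27752 = 53.4247.

53.425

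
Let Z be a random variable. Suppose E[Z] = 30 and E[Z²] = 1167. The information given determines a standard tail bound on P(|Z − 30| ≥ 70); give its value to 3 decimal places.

The first two moments determine the variance, so Chebyshev's inequality is the sharpest standard bound available.
Var(Z) = E[Z²] − (E[Z])² = 1167 − 900 = 267.
Chebyshev's inequality: P(|Z − μ| ≥ t) ≤ Var(Z)/t² = 267/4900 = 0.0545.

0.054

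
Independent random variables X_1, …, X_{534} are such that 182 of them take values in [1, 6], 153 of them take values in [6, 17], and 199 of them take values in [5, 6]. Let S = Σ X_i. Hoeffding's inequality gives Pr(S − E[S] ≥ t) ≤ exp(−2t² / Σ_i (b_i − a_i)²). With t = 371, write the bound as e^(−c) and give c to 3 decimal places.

Σ(b_i − a_i)² = 182·5² + 153·11² + 199·1² = 23262.
c = 2t² / 23262 = 2·371² / 23262 = 11.8340.

11.834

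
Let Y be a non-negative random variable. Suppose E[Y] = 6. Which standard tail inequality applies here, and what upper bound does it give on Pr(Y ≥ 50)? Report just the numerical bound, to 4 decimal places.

Only the mean of a non-negative variable is known, so Markov's inequality is the applicable tail bound.
Markov's inequality: for a non-negative random variable, Pr(Y ≥ a) ≤ E[Y]/a.
Here E[Y] = 6 and a = 50, so the bound is 6/50 = 0.1200.

0.1200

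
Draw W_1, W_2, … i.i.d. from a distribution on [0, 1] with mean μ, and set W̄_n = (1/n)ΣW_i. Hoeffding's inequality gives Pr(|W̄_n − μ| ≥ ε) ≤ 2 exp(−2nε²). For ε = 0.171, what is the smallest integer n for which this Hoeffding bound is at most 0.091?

Require 2·exp(−2nε²) ≤ 0.091, i.e. 2nε² ≥ ln(2/0.091) = 3.090043.
So n ≥ 3.090043 / (2·0.171²) = 52.838.
The smallest integer n is 53.

53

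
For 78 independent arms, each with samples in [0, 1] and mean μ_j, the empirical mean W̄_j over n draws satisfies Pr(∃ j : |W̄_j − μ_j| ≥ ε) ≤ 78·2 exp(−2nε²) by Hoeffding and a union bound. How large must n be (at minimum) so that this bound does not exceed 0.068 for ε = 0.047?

Need 2·78·exp(−2nε²) ≤ 0.068, i.e. exp(−2nε²) ≤ 0.068/156.
So 2nε² ≥ ln(156/0.068) = 7.738104.
Hence n ≥ 7.738104/(2·0.047²) = 1751.495.
The smallest integer n is 1752.

1752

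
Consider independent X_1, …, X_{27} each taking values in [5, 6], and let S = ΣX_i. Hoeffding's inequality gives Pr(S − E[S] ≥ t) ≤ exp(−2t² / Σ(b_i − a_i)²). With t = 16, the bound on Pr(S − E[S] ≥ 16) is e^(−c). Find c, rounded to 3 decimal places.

18.963

Σ(b_i − a_i)² = 27·(1)² = 27.
c = 2t²/27 = 2·16²/27 = 18.9630.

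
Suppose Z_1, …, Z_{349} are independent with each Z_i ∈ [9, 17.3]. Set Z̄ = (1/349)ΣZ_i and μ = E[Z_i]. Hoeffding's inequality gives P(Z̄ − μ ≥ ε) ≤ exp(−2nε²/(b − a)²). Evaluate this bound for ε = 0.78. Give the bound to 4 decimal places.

Exponent: 2nε²/(b − a)² = 2·349·0.78² / 8.3² = 6.16437.
Bound = exp(−6.16437) = 0.00210.

0.0021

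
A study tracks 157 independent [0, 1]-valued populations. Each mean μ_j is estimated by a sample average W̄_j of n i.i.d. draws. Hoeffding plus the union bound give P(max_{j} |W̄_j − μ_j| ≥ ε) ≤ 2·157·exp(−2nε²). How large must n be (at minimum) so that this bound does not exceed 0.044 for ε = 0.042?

2516

Need 2·157·exp(−2nε²) ≤ 0.044, i.e. exp(−2nε²) ≤ 0.044/314.
So 2nε² ≥ ln(314/0.044) = 8.872959.
Hence n ≥ 8.872959/(2·0.042²) = 2515.011.
The smallest integer n is 2516.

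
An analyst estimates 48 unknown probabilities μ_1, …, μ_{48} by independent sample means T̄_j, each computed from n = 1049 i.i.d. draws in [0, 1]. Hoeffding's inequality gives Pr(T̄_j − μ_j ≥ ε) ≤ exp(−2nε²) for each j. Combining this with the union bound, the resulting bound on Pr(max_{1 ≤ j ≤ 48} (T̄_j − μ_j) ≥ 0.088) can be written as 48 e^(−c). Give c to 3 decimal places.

Union bound over the 48 events: Pr(max_{1 ≤ j ≤ 48} (T̄_j − μ_j) ≥ 0.088) ≤ 48·exp(−2nε²) = 48 exp(−2·1049·0.088²).
So c = 2·1049·0.088² = 16.2469.

16.247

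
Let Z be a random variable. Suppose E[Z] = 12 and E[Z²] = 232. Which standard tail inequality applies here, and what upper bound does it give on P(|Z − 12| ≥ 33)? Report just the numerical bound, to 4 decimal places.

The first two moments determine the variance, so Chebyshev's inequality is the sharpest standard bound available.
Var(Z) = E[Z²] − (E[Z])² = 232 − 144 = 88.
Chebyshev's inequality: P(|Z − μ| ≥ t) ≤ Var(Z)/t² = 88/1089 = 0.0808.

0.0808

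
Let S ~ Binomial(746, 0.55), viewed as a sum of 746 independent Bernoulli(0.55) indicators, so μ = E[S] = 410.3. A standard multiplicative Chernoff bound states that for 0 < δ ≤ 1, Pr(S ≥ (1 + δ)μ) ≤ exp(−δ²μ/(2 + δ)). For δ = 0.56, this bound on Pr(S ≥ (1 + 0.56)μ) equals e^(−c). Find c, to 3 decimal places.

c = δ²μ/(2 + δ) = 0.56²·410.3/(2 + 0.56) = 50.2617.

50.262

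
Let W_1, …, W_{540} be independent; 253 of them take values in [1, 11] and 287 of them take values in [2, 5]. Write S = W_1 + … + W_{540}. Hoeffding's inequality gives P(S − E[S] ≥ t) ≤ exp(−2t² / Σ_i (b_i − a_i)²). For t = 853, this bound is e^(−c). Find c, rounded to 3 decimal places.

52.190

Σ(b_i − a_i)² = 253·10² + 287·3² = 27883.
c = 2t² / 27883 = 2·853² / 27883 = 52.1902.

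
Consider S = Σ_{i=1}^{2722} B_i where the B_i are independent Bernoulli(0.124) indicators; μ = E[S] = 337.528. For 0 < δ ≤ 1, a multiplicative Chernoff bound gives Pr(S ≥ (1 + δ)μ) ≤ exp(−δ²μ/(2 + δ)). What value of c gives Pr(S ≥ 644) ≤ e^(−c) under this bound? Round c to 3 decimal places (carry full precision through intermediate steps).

95.693

Write 644 = (1 + δ)μ, so δ = 644/337.528 − 1 = 0.9079899…
Then the exponent is δ²μ/(2 + δ) = (644 − μ)² / (μ·(2 + δ)) = 95.692723.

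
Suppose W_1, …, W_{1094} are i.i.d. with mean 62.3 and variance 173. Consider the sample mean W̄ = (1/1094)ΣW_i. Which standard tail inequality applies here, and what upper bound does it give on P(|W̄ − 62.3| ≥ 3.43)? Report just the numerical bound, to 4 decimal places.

0.0134

With mean and variance of each term known, Chebyshev's inequality bounds the deviation of the sum (or sample mean).
Var(W̄) = Var(W_i)/n = 173/1094 = 0.15814.
Chebyshev: P(|W̄ − 62.3| ≥ 3.43) ≤ Var(W̄)/(3.43)² = 173/(1094·3.43²) = 0.0134.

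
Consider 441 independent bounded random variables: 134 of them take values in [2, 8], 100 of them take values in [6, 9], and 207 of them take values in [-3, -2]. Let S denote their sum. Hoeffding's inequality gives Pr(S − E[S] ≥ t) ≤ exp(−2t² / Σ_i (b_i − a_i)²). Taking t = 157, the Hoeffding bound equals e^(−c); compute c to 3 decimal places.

Σ(b_i − a_i)² = 134·6² + 100·3² + 207·1² = 5931.
c = 2t² / 5931 = 2·157² / 5931 = 8.3119.

8.312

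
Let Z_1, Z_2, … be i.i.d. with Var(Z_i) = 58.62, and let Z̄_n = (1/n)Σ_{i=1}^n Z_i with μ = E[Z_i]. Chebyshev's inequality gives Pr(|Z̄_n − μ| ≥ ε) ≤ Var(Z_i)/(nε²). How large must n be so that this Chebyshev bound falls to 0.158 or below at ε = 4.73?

17

Require 58.62/(n·4.73²) ≤ 0.158, i.e. n ≥ 58.62/(0.158·4.73²) = 16.583.
The smallest integer n is 17.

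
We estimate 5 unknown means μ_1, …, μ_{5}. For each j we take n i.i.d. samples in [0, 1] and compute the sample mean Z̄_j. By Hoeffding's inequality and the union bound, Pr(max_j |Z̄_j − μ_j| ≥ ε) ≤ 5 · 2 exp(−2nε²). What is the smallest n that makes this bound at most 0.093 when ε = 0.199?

Need 2·5·exp(−2nε²) ≤ 0.093, i.e. exp(−2nε²) ≤ 0.093/10.
So 2nε² ≥ ln(10/0.093) = 4.677741.
Hence n ≥ 4.677741/(2·0.199²) = 59.061.
The smallest integer n is 60.

60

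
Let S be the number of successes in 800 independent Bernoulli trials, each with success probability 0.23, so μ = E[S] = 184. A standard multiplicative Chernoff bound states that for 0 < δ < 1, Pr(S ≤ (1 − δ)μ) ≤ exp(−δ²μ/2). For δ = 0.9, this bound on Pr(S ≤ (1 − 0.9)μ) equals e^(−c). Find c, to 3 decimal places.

c = δ²μ/2 = 0.9²·184/2 = 74.5200.

74.520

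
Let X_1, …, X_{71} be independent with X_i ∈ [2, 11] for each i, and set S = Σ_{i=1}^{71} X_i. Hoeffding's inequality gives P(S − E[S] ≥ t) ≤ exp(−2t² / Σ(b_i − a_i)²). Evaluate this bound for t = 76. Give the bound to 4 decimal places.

Σ(b_i − a_i)² = 71·(9)² = 5751.
Exponent = 2·76²/5751 = 2.0087.
Bound = exp(−2.0087) = 0.13416.

0.1342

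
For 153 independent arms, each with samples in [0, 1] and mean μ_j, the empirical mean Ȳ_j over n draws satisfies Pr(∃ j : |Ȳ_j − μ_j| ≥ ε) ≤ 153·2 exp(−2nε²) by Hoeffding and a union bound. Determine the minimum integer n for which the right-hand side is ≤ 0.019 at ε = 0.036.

3738

Need 2·153·exp(−2nε²) ≤ 0.019, i.e. exp(−2nε²) ≤ 0.019/306.
So 2nε² ≥ ln(306/0.019) = 9.686901.
Hence n ≥ 9.686901/(2·0.036²) = 3737.230.
The smallest integer n is 3738.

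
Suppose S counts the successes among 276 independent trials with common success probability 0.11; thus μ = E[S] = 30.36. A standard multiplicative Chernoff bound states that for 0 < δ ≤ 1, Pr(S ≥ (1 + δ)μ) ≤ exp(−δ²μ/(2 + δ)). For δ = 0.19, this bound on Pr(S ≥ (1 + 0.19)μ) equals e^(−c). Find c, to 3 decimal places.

0.500

c = δ²μ/(2 + δ) = 0.19²·30.36/(2 + 0.19) = 0.5005.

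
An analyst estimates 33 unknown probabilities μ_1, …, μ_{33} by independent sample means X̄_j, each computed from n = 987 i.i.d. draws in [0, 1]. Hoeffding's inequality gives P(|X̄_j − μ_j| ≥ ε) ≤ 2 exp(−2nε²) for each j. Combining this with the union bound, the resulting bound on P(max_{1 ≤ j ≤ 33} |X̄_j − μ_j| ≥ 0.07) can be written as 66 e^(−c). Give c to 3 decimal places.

9.673

Union bound over the 33 events: P(max_{1 ≤ j ≤ 33} |X̄_j − μ_j| ≥ 0.07) ≤ 33·2·exp(−2nε²) = 66 exp(−2·987·0.07²).
So c = 2·987·0.07² = 9.6726.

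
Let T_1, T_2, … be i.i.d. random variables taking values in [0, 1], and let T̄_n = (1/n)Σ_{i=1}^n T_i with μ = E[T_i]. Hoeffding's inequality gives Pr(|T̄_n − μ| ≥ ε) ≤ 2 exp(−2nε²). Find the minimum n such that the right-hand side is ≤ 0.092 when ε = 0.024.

Require 2·exp(−2nε²) ≤ 0.092, i.e. 2nε² ≥ ln(2/0.092) = 3.079114.
So n ≥ 3.079114 / (2·0.024²) = 2672.842.
The smallest integer n is 2673.

2673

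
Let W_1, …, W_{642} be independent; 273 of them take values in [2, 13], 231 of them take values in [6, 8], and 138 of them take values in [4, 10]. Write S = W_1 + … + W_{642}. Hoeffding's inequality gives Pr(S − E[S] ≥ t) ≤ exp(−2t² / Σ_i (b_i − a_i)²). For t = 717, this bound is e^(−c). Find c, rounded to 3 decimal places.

26.414

Σ(b_i − a_i)² = 273·11² + 231·2² + 138·6² = 38925.
c = 2t² / 38925 = 2·717² / 38925 = 26.4143.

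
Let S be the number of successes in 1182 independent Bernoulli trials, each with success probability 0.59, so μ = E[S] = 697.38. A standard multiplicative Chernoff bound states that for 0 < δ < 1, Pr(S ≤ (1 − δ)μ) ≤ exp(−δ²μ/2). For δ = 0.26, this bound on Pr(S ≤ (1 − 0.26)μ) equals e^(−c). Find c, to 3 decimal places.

c = δ²μ/2 = 0.26²·697.38/2 = 23.5714.

23.571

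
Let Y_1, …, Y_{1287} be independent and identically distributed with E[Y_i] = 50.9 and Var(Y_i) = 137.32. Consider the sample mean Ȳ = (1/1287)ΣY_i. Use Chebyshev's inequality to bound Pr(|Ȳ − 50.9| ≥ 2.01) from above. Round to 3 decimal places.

Var(Ȳ) = Var(Y_i)/n = 137.32/1287 = 0.1067.
Chebyshev: Pr(|Ȳ − 50.9| ≥ 2.01) ≤ Var(Ȳ)/(2.01)² = 137.32/(1287·2.01²) = 0.0264.

0.026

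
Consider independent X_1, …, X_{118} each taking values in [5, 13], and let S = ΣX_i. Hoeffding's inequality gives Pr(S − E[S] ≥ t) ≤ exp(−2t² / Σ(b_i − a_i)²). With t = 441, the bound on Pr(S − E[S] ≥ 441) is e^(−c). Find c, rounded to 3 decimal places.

51.505

Σ(b_i − a_i)² = 118·(8)² = 7552.
c = 2t²/7552 = 2·441²/7552 = 51.5045.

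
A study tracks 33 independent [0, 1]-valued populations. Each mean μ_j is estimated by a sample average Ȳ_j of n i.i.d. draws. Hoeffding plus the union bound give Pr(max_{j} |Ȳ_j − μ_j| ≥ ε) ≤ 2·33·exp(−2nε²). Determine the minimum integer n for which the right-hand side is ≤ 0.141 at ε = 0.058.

914

Need 2·33·exp(−2nε²) ≤ 0.141, i.e. exp(−2nε²) ≤ 0.141/66.
So 2nε² ≥ ln(66/0.141) = 6.148650.
Hence n ≥ 6.148650/(2·0.058²) = 913.890.
The smallest integer n is 914.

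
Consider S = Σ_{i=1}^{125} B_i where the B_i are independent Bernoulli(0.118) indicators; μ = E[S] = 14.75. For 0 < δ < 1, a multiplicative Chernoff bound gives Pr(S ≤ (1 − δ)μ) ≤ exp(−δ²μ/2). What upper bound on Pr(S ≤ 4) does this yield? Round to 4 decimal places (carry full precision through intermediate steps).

0.0199

Write 4 = (1 − δ)μ, so δ = 1 − 4/14.75 = 0.7288136…
Then the exponent is δ²μ/2 = (μ − 4)²/(2μ) = 3.917373.
Bound = exp(−3.917373) = 0.01989.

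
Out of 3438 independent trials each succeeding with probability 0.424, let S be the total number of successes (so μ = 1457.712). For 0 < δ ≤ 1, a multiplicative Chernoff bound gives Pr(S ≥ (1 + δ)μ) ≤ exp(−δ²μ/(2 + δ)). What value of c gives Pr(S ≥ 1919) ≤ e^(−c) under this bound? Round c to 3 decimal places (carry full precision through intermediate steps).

63.016

Write 1919 = (1 + δ)μ, so δ = 1919/1457.712 − 1 = 0.3164466…
Then the exponent is δ²μ/(2 + δ) = (1919 − μ)² / (μ·(2 + δ)) = 63.015922.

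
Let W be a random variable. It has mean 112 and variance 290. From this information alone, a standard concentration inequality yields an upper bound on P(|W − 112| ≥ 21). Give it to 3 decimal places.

Mean and variance are known, so Chebyshev's inequality applies.
Chebyshev: P(|W − μ| ≥ t) ≤ Var(W)/t².
Bound = 290 / 441 = 0.6576.

0.658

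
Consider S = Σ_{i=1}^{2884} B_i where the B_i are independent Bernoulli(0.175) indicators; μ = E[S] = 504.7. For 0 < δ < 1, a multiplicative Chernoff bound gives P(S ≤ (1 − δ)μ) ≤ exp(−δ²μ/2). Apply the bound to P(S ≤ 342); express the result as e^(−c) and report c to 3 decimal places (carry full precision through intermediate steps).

Write 342 = (1 − δ)μ, so δ = 1 − 342/504.7 = 0.3223697…
Then the exponent is δ²μ/2 = (μ − 342)²/(2μ) = 26.224777.

26.225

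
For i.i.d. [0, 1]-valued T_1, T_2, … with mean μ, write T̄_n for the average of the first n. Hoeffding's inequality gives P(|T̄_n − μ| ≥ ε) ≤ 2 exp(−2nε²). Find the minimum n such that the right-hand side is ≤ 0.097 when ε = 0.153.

65

Require 2·exp(−2nε²) ≤ 0.097, i.e. 2nε² ≥ ln(2/0.097) = 3.026191.
So n ≥ 3.026191 / (2·0.153²) = 64.637.
The smallest integer n is 65.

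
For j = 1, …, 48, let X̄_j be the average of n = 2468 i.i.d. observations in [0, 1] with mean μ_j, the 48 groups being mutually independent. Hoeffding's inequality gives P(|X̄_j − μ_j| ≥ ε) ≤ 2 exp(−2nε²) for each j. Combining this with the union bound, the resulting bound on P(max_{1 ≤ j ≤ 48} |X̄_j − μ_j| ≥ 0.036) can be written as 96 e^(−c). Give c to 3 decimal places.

Union bound over the 48 events: P(max_{1 ≤ j ≤ 48} |X̄_j − μ_j| ≥ 0.036) ≤ 48·2·exp(−2nε²) = 96 exp(−2·2468·0.036²).
So c = 2·2468·0.036² = 6.3971.

6.397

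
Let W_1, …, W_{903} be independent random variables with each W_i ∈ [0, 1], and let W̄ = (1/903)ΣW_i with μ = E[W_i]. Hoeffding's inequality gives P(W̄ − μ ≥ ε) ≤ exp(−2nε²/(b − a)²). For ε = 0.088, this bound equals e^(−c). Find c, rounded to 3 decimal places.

13.986

c = 2nε²/(b − a)² = 2·903·0.088² / 1² = 13.9857.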